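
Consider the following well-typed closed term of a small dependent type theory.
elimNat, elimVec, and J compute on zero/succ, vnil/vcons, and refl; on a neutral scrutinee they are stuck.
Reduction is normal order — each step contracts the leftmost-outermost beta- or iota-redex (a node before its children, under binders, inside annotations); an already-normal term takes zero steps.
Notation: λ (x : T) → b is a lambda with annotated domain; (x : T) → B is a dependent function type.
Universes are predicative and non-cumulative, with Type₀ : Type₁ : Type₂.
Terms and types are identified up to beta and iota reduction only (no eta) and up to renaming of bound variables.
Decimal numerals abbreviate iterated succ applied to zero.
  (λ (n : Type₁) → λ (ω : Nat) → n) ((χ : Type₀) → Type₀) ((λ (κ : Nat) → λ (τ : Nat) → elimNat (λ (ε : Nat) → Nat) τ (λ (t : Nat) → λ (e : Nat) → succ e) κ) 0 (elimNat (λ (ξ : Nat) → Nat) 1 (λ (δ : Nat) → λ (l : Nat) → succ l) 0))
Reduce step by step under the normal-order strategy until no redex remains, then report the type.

normal-order reduction:
  (λ (n : Type₁) → λ (ω : Nat) → n) ((χ : Type₀) → Type₀) ((λ (κ : Nat) → λ (τ : Nat) → elimNat (λ (ε : Nat) → Nat) τ (λ (t : Nat) → λ (e : Nat) → succ e) κ) 0 (elimNat (λ (ξ : Nat) → Nat) 1 (λ (δ : Nat) → λ (l : Nat) → succ l) 0))
  ~> (λ (n : Nat) → (ω : Type₀) → Type₀) ((λ (χ : Nat) → λ (κ : Nat) → elimNat (λ (τ : Nat) → Nat) κ (λ (ε : Nat) → λ (t : Nat) → succ t) χ) 0 (elimNat (λ (e : Nat) → Nat) 1 (λ (ξ : Nat) → λ (δ : Nat) → succ δ) 0))
  ~> (n : Type₀) → Type₀
inferred type:
  Type₁


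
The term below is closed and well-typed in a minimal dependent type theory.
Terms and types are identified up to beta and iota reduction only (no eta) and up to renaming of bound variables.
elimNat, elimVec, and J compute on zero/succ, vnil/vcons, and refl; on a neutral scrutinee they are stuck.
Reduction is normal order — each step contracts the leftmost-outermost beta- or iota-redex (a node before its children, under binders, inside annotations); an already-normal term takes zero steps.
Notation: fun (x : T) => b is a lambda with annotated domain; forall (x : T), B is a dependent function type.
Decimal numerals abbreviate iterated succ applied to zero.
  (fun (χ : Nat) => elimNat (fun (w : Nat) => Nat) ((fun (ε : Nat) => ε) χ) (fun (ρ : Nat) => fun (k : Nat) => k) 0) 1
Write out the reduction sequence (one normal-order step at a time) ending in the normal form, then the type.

reduction (normal order):
  (fun (χ : Nat) => elimNat (fun (w : Nat) => Nat) ((fun (ε : Nat) => ε) χ) (fun (ρ : Nat) => fun (k : Nat) => k) 0) 1
  ~> elimNat (fun (χ : Nat) => Nat) ((fun (w : Nat) => w) 1) (fun (ε : Nat) => fun (ρ : Nat) => ρ) 0
  ~> (fun (χ : Nat) => χ) 1
  ~> 1
inferred type:
  Nat


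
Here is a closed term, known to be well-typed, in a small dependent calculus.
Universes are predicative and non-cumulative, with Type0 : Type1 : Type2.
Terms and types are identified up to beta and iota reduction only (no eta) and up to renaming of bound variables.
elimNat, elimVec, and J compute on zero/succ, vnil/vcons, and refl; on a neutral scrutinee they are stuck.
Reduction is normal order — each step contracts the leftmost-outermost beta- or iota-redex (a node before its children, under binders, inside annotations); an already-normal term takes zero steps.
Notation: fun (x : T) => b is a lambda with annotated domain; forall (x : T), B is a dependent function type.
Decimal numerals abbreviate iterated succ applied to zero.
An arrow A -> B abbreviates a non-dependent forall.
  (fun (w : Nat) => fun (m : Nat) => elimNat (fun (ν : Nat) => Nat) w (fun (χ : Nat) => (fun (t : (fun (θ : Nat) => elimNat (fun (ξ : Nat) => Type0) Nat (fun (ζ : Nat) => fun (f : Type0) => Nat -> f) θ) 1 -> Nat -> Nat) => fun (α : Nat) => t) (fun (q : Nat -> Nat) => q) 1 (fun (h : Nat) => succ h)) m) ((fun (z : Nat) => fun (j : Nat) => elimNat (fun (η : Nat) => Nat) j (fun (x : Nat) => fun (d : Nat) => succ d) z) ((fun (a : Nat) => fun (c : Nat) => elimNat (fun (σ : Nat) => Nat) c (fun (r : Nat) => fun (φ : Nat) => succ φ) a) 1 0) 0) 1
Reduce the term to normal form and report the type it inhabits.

normal form:
  2
the term's type:
  Nat


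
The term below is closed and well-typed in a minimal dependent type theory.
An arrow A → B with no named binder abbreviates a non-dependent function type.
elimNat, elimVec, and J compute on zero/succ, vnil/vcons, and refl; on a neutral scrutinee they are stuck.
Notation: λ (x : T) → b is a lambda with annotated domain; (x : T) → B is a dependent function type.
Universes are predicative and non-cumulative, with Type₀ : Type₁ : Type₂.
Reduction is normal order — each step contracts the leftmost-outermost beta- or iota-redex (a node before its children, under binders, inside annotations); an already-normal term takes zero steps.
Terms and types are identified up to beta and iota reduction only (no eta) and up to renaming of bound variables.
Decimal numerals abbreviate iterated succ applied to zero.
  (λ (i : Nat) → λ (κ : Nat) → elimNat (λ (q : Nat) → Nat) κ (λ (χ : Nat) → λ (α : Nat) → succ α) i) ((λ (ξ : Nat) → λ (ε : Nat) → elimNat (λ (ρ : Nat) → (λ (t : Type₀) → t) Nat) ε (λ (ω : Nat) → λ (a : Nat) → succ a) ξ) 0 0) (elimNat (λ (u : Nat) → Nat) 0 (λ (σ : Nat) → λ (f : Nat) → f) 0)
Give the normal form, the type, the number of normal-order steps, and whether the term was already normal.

normal form:
  0
inferred type:
  Nat
normal-order step count: 7
term was already normal: no
first contracted redex: a beta-redex


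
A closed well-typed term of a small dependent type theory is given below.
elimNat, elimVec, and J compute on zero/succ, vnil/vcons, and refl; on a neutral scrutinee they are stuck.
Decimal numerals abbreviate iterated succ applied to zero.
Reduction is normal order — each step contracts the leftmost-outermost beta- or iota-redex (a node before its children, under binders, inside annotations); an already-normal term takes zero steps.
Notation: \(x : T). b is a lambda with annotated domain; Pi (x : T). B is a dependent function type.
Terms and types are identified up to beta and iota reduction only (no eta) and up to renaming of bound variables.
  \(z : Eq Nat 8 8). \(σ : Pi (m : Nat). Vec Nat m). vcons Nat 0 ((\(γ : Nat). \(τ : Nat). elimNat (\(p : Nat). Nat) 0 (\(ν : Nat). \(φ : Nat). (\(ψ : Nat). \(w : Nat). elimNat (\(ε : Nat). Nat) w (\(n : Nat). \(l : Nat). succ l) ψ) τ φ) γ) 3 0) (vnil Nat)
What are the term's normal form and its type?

reduced normal form:
  \(z : Eq Nat 8 8). \(σ : Pi (m : Nat). Vec Nat m). vcons Nat 0 0 (vnil Nat)
type:
  Pi (z : Eq Nat 8 8). Pi (σ : Pi (m : Nat). Vec Nat m). Vec Nat 1
observation: the first redex contracted is a beta-redex; the normal form is reached in 21 normal-order steps.


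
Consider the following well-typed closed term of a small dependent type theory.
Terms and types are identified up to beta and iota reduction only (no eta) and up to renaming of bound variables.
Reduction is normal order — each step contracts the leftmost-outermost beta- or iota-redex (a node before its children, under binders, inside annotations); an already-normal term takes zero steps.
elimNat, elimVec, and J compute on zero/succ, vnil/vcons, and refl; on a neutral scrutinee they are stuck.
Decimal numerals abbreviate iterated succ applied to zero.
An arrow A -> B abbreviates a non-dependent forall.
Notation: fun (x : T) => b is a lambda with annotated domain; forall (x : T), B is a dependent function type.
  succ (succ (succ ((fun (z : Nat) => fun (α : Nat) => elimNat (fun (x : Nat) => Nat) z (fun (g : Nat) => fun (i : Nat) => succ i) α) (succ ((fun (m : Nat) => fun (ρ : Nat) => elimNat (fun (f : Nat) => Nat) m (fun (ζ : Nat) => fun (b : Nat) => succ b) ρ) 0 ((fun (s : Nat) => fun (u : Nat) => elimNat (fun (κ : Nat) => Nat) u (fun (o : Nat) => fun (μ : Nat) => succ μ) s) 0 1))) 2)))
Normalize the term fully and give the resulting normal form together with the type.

reduced normal form:
  7
inferred type:
  Nat
observation: normalization takes exactly 18 steps under the normal-order strategy.


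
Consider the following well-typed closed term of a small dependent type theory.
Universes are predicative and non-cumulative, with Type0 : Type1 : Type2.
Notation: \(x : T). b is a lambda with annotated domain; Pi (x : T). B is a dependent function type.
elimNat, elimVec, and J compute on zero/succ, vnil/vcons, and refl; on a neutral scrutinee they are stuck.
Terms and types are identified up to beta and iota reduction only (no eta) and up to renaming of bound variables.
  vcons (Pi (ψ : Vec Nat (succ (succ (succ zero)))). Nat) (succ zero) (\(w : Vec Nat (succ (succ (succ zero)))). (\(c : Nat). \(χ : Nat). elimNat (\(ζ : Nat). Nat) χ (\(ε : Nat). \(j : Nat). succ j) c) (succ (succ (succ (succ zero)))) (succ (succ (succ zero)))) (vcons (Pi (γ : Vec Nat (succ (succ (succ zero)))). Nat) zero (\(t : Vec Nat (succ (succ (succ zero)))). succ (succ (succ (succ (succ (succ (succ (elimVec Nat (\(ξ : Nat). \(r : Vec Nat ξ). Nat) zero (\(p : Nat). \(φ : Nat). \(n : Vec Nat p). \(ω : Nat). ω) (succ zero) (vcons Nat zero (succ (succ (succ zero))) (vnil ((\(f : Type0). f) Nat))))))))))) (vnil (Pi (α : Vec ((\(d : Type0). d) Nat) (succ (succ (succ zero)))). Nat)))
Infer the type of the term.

the term's type:
  Vec (Pi (ψ : Vec Nat (succ (succ (succ zero)))). Nat) (succ (succ zero))


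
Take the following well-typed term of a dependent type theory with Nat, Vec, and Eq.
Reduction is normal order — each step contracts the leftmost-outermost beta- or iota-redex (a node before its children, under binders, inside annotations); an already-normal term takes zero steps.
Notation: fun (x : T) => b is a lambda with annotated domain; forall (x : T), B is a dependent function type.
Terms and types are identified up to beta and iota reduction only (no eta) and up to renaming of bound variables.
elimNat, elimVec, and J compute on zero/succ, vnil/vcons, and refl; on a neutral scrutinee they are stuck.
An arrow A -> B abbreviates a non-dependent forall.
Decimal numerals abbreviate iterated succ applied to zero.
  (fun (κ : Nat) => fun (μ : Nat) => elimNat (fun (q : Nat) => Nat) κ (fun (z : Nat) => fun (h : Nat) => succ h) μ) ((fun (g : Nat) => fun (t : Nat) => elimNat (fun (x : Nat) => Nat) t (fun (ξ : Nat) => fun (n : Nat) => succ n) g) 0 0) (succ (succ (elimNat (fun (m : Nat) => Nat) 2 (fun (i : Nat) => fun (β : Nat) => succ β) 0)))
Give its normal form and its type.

reduced normal form:
  4
the term's type:
  Nat
observation: contracting a beta-redex first, the term normalizes in 19 steps.


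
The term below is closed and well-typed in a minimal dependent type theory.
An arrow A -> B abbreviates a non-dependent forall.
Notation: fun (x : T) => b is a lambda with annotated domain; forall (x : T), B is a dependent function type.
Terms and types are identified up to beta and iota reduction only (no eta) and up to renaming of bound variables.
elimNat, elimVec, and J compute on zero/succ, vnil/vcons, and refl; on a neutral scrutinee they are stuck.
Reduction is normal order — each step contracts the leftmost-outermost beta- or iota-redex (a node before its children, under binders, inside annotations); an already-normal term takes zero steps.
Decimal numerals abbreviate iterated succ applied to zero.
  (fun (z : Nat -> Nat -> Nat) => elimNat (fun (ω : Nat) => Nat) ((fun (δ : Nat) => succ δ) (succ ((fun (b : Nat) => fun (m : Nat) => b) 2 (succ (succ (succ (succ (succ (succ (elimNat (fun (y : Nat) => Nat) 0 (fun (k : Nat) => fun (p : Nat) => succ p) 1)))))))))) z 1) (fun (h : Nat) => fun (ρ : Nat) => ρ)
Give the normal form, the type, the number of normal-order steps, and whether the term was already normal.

reduced normal form:
  4
type:
  Nat
steps to reach normal form (normal order): 8
term was already normal: no
first contracted redex: a beta-redex


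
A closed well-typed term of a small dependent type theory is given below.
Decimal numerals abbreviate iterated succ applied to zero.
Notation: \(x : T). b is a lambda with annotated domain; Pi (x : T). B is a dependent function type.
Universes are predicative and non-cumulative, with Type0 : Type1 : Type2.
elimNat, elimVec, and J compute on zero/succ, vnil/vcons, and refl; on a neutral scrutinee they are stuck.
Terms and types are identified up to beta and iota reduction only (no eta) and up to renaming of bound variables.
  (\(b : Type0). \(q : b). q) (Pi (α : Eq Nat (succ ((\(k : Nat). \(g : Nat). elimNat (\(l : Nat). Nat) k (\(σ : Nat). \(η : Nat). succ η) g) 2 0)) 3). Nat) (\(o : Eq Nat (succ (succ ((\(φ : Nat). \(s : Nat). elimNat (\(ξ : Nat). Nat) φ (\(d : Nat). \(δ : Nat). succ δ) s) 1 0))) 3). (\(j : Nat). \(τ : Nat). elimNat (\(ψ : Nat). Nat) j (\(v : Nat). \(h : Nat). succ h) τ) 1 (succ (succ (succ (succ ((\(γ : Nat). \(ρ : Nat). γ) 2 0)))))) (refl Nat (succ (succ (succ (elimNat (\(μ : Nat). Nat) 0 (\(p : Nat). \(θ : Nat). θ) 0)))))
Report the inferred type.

inferred type:
  Nat


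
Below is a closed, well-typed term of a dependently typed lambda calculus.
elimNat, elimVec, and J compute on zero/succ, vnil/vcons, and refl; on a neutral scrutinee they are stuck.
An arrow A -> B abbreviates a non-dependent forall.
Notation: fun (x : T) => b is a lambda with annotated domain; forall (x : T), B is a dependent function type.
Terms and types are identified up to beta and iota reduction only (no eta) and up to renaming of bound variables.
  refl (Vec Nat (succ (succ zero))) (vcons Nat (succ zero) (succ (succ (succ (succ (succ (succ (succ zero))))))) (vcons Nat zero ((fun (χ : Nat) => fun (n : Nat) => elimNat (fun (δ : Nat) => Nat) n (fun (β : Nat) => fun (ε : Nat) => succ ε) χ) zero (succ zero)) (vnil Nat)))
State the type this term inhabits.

the term's type:
  Eq (Vec Nat (succ (succ zero))) (vcons Nat (succ zero) (succ (succ (succ (succ (succ (succ (succ zero))))))) (vcons Nat zero (succ zero) (vnil Nat))) (vcons Nat (succ zero) (succ (succ (succ (succ (succ (succ (succ zero))))))) (vcons Nat zero (succ zero) (vnil Nat)))


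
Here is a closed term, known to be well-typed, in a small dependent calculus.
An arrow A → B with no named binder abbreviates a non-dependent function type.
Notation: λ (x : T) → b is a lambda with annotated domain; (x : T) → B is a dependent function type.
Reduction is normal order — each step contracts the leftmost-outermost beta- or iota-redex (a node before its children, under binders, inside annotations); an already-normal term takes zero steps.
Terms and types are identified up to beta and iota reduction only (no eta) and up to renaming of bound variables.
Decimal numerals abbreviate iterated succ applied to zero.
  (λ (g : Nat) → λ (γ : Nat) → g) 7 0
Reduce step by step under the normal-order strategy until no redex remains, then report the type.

normal-order reduction sequence:
  (λ (g : Nat) → λ (γ : Nat) → g) 7 0
  ~> (λ (g : Nat) → 7) 0
  ~> 7
type:
  Nat


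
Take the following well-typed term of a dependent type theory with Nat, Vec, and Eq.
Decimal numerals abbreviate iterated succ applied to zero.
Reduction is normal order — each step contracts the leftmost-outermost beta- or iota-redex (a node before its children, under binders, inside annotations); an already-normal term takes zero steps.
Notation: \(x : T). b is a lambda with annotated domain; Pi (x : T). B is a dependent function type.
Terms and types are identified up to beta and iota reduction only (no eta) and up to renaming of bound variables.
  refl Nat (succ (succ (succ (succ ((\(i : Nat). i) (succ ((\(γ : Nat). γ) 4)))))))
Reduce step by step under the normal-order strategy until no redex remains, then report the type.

normal-order reduction:
  refl Nat (succ (succ (succ (succ ((\(i : Nat). i) (succ ((\(γ : Nat). γ) 4)))))))
  ~> refl Nat (succ (succ (succ (succ (succ ((\(i : Nat). i) 4))))))
  ~> refl Nat 9
the term's type:
  Eq Nat 9 9


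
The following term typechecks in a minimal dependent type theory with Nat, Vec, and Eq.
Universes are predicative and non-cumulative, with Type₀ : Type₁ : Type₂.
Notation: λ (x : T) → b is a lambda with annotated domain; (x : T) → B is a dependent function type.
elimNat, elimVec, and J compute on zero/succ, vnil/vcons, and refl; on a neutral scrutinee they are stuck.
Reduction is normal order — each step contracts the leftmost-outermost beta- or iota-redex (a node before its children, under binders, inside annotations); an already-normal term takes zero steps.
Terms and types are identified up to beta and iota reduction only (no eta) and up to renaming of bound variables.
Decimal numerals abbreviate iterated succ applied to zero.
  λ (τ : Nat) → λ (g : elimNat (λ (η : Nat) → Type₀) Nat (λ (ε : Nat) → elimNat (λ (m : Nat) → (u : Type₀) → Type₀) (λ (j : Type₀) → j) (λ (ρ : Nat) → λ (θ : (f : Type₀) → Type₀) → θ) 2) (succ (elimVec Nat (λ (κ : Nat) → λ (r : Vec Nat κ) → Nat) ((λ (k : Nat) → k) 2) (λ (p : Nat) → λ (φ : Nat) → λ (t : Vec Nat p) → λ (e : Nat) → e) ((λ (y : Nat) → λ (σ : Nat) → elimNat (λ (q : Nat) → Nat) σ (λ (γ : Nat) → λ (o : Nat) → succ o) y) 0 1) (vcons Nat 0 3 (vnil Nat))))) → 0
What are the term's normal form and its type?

normal form:
  λ (τ : Nat) → λ (g : Nat) → 0
type:
  (τ : Nat) → (g : Nat) → Nat
observation: contracting an elimNat iota-redex first, the term normalizes in 31 steps.


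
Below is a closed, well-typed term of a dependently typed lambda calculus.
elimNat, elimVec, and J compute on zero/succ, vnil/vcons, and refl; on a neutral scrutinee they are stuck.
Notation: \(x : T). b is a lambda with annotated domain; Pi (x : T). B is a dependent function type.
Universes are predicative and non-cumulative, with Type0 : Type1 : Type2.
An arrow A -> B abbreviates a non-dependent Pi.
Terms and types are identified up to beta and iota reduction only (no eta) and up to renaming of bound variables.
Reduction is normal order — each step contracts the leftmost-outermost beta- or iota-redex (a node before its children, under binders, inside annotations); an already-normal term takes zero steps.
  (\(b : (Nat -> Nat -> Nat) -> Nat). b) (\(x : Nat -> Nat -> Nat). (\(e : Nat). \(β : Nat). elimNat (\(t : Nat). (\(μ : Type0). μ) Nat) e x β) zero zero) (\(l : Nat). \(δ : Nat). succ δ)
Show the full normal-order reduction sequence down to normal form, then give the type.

normal-order reduction:
  (\(b : (Nat -> Nat -> Nat) -> Nat). b) (\(x : Nat -> Nat -> Nat). (\(e : Nat). \(β : Nat). elimNat (\(t : Nat). (\(μ : Type0). μ) Nat) e x β) zero zero) (\(l : Nat). \(δ : Nat). succ δ)
  ~> (\(b : Nat -> Nat -> Nat). (\(x : Nat). \(e : Nat). elimNat (\(β : Nat). (\(t : Type0). t) Nat) x b e) zero zero) (\(μ : Nat). \(l : Nat). succ l)
  ~> (\(b : Nat). \(x : Nat). elimNat (\(e : Nat). (\(β : Type0). β) Nat) b (\(t : Nat). \(μ : Nat). succ μ) x) zero zero
  ~> (\(b : Nat). elimNat (\(x : Nat). (\(e : Type0). e) Nat) zero (\(β : Nat). \(t : Nat). succ t) b) zero
  ~> elimNat (\(b : Nat). (\(x : Type0). x) Nat) zero (\(e : Nat). \(β : Nat). succ β) zero
  ~> zero
type:
  Nat


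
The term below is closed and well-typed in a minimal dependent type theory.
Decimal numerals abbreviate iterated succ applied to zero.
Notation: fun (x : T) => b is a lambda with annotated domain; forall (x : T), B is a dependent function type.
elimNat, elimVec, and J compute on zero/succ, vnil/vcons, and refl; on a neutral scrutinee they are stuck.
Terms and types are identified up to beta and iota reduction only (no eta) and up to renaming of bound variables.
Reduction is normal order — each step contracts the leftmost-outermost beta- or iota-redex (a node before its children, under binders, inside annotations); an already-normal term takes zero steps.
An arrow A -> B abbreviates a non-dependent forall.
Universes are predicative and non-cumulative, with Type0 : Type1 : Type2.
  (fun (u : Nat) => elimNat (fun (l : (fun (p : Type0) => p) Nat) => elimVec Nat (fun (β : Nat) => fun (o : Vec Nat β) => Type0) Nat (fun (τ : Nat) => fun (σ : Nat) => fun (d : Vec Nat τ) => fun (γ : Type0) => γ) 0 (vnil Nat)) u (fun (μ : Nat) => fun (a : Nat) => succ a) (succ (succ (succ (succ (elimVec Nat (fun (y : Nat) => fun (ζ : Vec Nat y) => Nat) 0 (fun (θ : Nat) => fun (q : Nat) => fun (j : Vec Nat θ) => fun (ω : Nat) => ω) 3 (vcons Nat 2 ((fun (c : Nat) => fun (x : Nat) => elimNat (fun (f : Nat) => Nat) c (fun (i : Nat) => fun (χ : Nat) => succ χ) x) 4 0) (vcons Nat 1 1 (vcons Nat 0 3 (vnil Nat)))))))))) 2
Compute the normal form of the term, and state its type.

normal form:
  6
the term's type:
  Nat
observation: reduction starts at a beta-redex, and 32 normal-order steps reach the normal form.


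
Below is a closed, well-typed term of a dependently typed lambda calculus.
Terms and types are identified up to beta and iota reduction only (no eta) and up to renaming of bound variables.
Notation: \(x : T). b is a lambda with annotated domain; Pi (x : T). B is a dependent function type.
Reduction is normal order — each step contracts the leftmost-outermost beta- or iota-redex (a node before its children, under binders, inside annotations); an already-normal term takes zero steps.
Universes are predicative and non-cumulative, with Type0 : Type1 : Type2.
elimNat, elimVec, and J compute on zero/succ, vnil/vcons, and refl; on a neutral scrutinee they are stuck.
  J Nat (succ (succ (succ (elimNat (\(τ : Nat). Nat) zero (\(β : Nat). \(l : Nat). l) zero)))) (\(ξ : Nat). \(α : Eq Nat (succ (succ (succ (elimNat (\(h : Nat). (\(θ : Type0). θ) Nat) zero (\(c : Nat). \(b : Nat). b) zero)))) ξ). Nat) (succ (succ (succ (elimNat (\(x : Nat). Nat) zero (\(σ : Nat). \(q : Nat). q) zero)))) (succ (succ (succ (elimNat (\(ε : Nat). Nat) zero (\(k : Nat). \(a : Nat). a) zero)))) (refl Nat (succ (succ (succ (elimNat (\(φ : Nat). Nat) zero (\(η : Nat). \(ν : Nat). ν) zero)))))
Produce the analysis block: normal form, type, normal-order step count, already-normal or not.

resulting normal form:
  succ (succ (succ zero))
type:
  Nat
reduction steps (normal order): 2
term was already normal: no
first redex: a J iota-redex


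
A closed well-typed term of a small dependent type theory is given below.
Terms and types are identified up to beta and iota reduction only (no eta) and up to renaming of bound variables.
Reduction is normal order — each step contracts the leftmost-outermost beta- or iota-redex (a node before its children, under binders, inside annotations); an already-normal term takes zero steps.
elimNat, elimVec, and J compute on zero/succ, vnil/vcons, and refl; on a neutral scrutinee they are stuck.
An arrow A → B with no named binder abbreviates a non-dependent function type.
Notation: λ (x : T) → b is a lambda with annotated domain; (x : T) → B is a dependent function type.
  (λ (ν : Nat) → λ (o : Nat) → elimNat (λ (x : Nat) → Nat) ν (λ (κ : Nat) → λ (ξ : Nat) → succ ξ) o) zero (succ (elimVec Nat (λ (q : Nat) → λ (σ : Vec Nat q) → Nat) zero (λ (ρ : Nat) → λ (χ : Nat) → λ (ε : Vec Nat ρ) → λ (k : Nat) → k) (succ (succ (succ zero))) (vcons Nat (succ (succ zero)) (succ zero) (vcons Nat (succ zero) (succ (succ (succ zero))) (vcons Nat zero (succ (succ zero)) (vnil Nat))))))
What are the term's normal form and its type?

reduced normal form:
  succ zero
the term's type:
  Nat
observation: contracting a beta-redex first, the term normalizes in 22 steps.


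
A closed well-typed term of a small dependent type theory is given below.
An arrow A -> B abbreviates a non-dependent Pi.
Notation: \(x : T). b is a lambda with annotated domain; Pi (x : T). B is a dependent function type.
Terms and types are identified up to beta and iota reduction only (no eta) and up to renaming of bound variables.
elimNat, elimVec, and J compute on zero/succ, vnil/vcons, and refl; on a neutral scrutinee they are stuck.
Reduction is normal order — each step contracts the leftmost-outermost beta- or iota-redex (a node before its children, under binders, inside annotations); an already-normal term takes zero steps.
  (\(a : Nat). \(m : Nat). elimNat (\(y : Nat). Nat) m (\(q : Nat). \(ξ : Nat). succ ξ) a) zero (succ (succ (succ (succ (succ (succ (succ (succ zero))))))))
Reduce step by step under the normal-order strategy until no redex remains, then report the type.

normal-order reduction:
  (\(a : Nat). \(m : Nat). elimNat (\(y : Nat). Nat) m (\(q : Nat). \(ξ : Nat). succ ξ) a) zero (succ (succ (succ (succ (succ (succ (succ (succ zero))))))))
  ~> (\(a : Nat). elimNat (\(m : Nat). Nat) a (\(y : Nat). \(q : Nat). succ q) zero) (succ (succ (succ (succ (succ (succ (succ (succ zero))))))))
  ~> elimNat (\(a : Nat). Nat) (succ (succ (succ (succ (succ (succ (succ (succ zero)))))))) (\(m : Nat). \(y : Nat). succ y) zero
  ~> succ (succ (succ (succ (succ (succ (succ (succ zero)))))))
the term's type:
  Nat


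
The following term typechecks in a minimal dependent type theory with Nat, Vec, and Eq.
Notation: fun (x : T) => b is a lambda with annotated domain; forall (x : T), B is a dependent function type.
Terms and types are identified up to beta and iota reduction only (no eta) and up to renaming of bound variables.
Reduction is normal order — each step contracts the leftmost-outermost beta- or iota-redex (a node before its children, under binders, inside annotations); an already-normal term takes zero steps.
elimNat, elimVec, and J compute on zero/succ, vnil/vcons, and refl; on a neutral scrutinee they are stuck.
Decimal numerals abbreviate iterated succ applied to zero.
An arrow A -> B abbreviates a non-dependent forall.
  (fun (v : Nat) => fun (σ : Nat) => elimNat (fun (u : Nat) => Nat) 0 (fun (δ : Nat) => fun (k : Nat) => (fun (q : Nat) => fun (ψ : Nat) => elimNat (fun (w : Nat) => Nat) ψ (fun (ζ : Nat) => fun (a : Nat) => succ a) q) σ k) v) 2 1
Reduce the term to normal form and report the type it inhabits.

reduced normal form:
  2
inferred type:
  Nat


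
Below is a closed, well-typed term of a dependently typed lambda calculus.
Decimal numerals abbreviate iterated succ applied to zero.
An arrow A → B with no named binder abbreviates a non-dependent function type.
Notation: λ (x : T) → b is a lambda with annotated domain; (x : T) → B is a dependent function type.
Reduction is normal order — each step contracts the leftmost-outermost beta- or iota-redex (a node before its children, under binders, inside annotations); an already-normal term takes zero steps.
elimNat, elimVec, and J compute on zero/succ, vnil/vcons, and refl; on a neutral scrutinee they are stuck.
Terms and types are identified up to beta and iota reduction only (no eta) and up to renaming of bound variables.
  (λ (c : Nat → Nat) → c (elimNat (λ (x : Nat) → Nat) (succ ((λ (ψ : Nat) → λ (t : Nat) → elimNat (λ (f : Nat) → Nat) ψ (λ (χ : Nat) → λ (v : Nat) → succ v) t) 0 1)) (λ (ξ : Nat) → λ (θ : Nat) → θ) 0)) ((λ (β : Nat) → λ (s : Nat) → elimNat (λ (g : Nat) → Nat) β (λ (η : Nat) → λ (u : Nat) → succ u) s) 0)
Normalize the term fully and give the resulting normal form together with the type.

normal form:
  2
inferred type:
  Nat
observation: contracting a beta-redex first, the term normalizes in 17 steps.


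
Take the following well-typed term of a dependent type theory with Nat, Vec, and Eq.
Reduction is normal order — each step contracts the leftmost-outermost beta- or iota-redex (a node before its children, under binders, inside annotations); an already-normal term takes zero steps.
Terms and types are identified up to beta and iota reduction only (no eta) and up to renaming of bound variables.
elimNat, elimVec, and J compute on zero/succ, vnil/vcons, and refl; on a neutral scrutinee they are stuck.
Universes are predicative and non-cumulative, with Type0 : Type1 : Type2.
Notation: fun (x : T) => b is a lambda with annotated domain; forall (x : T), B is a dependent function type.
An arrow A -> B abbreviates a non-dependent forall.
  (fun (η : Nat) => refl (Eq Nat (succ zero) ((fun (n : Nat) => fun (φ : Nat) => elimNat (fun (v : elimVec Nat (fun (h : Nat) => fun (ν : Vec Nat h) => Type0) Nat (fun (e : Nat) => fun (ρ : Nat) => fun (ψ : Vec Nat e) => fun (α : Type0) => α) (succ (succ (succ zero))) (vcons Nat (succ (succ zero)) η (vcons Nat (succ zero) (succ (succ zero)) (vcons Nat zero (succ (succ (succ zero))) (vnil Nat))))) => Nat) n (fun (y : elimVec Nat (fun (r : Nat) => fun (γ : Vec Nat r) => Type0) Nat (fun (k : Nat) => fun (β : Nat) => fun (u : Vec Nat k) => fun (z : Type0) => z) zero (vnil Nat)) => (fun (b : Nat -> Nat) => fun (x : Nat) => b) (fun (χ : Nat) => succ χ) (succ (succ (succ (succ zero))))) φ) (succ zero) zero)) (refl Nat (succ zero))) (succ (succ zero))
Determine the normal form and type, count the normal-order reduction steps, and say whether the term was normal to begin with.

normal form:
  refl (Eq Nat (succ zero) (succ zero)) (refl Nat (succ zero))
type:
  Eq (Eq Nat (succ zero) (succ zero)) (refl Nat (succ zero)) (refl Nat (succ zero))
reduction steps (normal order): 4
term was already normal: no
first redex: a beta-redex


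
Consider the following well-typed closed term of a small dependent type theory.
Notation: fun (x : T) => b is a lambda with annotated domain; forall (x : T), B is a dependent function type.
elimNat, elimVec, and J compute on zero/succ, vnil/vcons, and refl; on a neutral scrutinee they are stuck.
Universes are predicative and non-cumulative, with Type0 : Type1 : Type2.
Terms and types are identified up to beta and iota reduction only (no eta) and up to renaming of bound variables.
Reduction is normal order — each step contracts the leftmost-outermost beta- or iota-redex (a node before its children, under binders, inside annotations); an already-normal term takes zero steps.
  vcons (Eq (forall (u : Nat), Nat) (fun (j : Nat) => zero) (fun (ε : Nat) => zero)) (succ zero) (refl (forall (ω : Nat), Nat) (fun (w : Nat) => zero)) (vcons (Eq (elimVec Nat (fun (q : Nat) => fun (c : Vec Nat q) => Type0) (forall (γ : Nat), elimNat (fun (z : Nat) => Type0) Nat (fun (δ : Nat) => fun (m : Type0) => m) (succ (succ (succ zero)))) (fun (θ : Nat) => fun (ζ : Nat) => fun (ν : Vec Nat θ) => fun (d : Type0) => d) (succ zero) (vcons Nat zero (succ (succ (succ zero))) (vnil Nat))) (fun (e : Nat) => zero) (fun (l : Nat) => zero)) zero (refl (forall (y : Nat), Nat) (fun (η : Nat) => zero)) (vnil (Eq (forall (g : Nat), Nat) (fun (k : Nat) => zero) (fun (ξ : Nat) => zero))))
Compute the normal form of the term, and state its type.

normal form:
  vcons (Eq (forall (u : Nat), Nat) (fun (j : Nat) => zero) (fun (ε : Nat) => zero)) (succ zero) (refl (forall (ω : Nat), Nat) (fun (w : Nat) => zero)) (vcons (Eq (forall (q : Nat), Nat) (fun (c : Nat) => zero) (fun (γ : Nat) => zero)) zero (refl (forall (z : Nat), Nat) (fun (δ : Nat) => zero)) (vnil (Eq (forall (m : Nat), Nat) (fun (θ : Nat) => zero) (fun (ζ : Nat) => zero))))
inferred type:
  Vec (Eq (forall (u : Nat), Nat) (fun (j : Nat) => zero) (fun (ε : Nat) => zero)) (succ (succ zero))
observation: reduction starts at an elimVec iota-redex, and 16 normal-order steps reach the normal form.


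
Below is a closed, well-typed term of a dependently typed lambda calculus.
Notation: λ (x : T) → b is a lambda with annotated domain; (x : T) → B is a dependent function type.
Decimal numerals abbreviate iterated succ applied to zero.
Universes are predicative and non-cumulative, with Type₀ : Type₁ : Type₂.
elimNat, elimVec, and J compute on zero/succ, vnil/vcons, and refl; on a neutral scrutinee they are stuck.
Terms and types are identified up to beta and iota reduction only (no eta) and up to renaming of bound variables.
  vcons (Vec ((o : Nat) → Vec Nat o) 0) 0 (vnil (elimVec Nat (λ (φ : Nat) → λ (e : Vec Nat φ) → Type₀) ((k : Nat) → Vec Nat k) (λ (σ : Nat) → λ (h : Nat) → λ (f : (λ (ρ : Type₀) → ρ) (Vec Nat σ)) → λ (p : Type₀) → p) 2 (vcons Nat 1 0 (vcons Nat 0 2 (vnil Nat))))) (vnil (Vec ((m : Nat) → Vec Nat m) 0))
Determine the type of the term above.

inferred type:
  Vec (Vec ((o : Nat) → Vec Nat o) 0) 1


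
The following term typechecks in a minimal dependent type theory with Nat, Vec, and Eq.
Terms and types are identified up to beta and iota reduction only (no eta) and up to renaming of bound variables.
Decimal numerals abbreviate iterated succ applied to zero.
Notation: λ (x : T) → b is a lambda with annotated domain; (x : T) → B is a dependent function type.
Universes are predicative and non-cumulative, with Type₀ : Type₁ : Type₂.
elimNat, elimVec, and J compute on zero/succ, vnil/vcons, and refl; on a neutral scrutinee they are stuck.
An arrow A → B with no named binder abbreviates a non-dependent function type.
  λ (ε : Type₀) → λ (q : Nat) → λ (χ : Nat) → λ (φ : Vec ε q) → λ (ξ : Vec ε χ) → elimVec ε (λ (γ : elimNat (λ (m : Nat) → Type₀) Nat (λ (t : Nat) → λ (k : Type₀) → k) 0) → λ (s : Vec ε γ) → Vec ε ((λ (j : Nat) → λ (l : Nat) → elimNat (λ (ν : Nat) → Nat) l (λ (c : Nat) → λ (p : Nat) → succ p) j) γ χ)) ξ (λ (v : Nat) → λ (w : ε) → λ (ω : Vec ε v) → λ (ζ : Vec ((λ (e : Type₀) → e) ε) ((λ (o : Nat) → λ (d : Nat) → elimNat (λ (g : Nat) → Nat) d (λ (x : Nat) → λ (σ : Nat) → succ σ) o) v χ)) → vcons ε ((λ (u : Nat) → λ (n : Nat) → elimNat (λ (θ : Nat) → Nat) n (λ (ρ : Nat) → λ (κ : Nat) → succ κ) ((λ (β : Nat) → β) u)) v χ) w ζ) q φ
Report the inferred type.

the term's type:
  (ε : Type₀) → (q : Nat) → (χ : Nat) → Vec ε q → Vec ε χ → Vec ε (elimNat (λ (φ : Nat) → Nat) χ (λ (ξ : Nat) → λ (γ : Nat) → succ γ) q)


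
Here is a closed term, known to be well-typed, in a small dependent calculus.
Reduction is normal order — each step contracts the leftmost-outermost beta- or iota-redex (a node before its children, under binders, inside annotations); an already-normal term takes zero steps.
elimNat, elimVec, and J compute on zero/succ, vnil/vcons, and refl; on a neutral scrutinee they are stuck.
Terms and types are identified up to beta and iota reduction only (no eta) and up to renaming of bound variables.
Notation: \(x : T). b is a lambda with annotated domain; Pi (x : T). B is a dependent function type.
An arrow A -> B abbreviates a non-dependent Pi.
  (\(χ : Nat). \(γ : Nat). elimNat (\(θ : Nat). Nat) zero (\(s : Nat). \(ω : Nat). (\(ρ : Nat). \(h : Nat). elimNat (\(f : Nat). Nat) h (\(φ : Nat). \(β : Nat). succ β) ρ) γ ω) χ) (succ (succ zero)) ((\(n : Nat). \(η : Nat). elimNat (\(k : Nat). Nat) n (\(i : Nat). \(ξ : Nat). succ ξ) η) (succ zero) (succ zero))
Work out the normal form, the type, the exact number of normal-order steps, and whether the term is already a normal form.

normal form:
  succ (succ (succ (succ zero)))
the term's type:
  Nat
steps to reach normal form (normal order): 39
started in normal form: no
first contracted redex: a beta-redex


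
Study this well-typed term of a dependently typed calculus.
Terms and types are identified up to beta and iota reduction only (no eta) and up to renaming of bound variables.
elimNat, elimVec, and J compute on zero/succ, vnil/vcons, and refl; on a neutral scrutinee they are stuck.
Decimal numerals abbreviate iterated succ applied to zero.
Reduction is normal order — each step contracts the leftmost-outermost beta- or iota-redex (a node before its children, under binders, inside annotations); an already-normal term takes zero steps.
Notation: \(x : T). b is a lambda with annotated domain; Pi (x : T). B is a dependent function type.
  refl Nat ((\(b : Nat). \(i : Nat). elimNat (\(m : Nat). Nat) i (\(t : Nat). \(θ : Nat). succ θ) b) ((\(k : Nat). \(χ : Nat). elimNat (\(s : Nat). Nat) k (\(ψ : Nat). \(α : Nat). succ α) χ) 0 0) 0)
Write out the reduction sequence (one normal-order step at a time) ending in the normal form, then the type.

reduction (normal order):
  refl Nat ((\(b : Nat). \(i : Nat). elimNat (\(m : Nat). Nat) i (\(t : Nat). \(θ : Nat). succ θ) b) ((\(k : Nat). \(χ : Nat). elimNat (\(s : Nat). Nat) k (\(ψ : Nat). \(α : Nat). succ α) χ) 0 0) 0)
  ~> refl Nat ((\(b : Nat). elimNat (\(i : Nat). Nat) b (\(m : Nat). \(t : Nat). succ t) ((\(θ : Nat). \(k : Nat). elimNat (\(χ : Nat). Nat) θ (\(s : Nat). \(ψ : Nat). succ ψ) k) 0 0)) 0)
  ~> refl Nat (elimNat (\(b : Nat). Nat) 0 (\(i : Nat). \(m : Nat). succ m) ((\(t : Nat). \(θ : Nat). elimNat (\(k : Nat). Nat) t (\(χ : Nat). \(s : Nat). succ s) θ) 0 0))
  ~> refl Nat (elimNat (\(b : Nat). Nat) 0 (\(i : Nat). \(m : Nat). succ m) ((\(t : Nat). elimNat (\(θ : Nat). Nat) 0 (\(k : Nat). \(χ : Nat). succ χ) t) 0))
  ~> refl Nat (elimNat (\(b : Nat). Nat) 0 (\(i : Nat). \(m : Nat). succ m) (elimNat (\(t : Nat). Nat) 0 (\(θ : Nat). \(k : Nat). succ k) 0))
  ~> refl Nat (elimNat (\(b : Nat). Nat) 0 (\(i : Nat). \(m : Nat). succ m) 0)
  ~> refl Nat 0
the term's type:
  Eq Nat 0 0


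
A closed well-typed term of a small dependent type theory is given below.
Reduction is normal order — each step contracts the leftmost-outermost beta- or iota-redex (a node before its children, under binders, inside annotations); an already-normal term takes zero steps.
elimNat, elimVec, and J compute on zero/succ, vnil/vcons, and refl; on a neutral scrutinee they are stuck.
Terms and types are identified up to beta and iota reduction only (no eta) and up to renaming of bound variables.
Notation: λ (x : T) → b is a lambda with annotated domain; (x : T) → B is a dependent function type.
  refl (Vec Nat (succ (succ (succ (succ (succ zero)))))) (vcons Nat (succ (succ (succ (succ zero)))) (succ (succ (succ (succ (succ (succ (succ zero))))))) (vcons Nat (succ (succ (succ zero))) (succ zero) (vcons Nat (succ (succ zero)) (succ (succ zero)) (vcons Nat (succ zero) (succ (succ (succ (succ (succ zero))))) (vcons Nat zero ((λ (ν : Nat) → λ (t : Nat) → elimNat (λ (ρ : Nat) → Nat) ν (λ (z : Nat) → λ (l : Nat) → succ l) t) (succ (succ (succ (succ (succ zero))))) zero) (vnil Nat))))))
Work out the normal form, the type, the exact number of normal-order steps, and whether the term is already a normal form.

resulting normal form:
  refl (Vec Nat (succ (succ (succ (succ (succ zero)))))) (vcons Nat (succ (succ (succ (succ zero)))) (succ (succ (succ (succ (succ (succ (succ zero))))))) (vcons Nat (succ (succ (succ zero))) (succ zero) (vcons Nat (succ (succ zero)) (succ (succ zero)) (vcons Nat (succ zero) (succ (succ (succ (succ (succ zero))))) (vcons Nat zero (succ (succ (succ (succ (succ zero))))) (vnil Nat))))))
inferred type:
  Eq (Vec Nat (succ (succ (succ (succ (succ zero)))))) (vcons Nat (succ (succ (succ (succ zero)))) (succ (succ (succ (succ (succ (succ (succ zero))))))) (vcons Nat (succ (succ (succ zero))) (succ zero) (vcons Nat (succ (succ zero)) (succ (succ zero)) (vcons Nat (succ zero) (succ (succ (succ (succ (succ zero))))) (vcons Nat zero (succ (succ (succ (succ (succ zero))))) (vnil Nat)))))) (vcons Nat (succ (succ (succ (succ zero)))) (succ (succ (succ (succ (succ (succ (succ zero))))))) (vcons Nat (succ (succ (succ zero))) (succ zero) (vcons Nat (succ (succ zero)) (succ (succ zero)) (vcons Nat (succ zero) (succ (succ (succ (succ (succ zero))))) (vcons Nat zero (succ (succ (succ (succ (succ zero))))) (vnil Nat))))))
reduction steps (normal order): 3
already normal: no
first redex: a beta-redex


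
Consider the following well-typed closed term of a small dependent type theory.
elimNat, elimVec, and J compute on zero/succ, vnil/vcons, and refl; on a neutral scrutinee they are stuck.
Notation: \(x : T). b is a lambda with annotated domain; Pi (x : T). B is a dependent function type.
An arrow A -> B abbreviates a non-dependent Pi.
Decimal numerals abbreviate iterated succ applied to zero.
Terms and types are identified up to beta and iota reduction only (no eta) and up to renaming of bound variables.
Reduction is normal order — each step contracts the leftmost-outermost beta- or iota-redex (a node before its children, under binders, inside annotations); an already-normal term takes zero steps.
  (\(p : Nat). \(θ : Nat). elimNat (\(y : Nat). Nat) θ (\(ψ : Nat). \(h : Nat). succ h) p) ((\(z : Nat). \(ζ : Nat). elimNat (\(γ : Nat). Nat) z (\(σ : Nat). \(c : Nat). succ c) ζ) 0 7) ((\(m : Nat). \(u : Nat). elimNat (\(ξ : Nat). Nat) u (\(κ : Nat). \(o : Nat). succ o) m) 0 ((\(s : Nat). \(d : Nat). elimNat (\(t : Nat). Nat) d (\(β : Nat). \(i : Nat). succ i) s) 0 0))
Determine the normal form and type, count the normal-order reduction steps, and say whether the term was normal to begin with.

reduced normal form:
  7
the term's type:
  Nat
normal-order step count: 54
already normal: no
first contracted redex: a beta-redex
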